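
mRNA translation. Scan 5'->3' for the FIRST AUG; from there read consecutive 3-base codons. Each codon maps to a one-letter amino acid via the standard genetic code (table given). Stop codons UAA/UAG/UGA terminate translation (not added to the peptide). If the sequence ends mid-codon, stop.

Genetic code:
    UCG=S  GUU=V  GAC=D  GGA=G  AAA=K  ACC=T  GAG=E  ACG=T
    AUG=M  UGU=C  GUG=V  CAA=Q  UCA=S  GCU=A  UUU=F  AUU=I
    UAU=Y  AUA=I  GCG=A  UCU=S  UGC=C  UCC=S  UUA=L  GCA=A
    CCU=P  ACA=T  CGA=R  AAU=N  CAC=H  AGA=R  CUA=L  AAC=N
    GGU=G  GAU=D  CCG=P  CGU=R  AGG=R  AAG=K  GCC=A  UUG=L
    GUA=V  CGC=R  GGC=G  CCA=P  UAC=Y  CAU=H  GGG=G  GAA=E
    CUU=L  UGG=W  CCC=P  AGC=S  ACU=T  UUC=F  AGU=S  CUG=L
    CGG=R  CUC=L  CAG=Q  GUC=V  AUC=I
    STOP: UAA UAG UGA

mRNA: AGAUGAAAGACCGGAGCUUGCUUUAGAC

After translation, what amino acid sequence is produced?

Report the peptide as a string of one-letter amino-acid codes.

start AUG at pos 2
pos 2: AUG -> M; peptide=M
pos 5: AAA -> K; peptide=MK
pos 8: GAC -> D; peptide=MKD
pos 11: CGG -> R; peptide=MKDR
pos 14: AGC -> S; peptide=MKDRS
pos 17: UUG -> L; peptide=MKDRSL
pos 20: CUU -> L; peptide=MKDRSLL
pos 23: UAG -> STOP

Answer: MKDRSLL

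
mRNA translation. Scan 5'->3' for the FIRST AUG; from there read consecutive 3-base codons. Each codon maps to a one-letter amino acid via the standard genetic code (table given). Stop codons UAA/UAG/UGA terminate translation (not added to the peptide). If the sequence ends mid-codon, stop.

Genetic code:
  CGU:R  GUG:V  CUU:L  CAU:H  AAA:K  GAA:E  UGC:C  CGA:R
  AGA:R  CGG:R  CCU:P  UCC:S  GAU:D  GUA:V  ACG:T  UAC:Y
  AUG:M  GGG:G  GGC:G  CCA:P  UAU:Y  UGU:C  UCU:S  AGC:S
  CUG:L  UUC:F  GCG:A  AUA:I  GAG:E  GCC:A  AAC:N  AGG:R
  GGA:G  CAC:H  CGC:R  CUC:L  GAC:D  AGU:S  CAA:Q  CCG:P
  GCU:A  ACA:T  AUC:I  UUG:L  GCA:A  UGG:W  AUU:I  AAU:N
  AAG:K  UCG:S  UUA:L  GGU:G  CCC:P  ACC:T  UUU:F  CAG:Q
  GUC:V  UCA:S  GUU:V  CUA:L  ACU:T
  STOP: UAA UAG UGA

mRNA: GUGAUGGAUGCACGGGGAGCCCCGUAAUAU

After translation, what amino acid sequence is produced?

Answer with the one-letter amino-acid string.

Answer: MDARGAP

Derivation:
start AUG at pos 3
pos 3: AUG -> M; peptide=M
pos 6: GAU -> D; peptide=MD
pos 9: GCA -> A; peptide=MDA
pos 12: CGG -> R; peptide=MDAR
pos 15: GGA -> G; peptide=MDARG
pos 18: GCC -> A; peptide=MDARGA
pos 21: CCG -> P; peptide=MDARGAP
pos 24: UAA -> STOP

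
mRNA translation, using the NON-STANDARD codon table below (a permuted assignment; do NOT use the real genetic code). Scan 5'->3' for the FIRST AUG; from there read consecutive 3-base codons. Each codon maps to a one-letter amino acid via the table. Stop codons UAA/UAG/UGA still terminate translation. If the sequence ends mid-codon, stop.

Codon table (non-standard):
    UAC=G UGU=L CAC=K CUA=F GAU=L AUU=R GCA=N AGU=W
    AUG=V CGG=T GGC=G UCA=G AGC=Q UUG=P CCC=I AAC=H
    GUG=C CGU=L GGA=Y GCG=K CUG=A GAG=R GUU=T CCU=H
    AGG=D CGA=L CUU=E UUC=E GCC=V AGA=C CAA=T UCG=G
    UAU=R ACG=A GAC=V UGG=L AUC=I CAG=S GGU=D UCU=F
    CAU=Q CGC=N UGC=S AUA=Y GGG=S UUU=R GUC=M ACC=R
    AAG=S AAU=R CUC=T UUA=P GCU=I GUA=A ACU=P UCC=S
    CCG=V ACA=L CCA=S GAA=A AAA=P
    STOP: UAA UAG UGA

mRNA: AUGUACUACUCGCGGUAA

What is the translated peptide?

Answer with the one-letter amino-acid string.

start AUG at pos 0
pos 0: AUG -> V; peptide=V
pos 3: UAC -> G; peptide=VG
pos 6: UAC -> G; peptide=VGG
pos 9: UCG -> G; peptide=VGGG
pos 12: CGG -> T; peptide=VGGGT
pos 15: UAA -> STOP

Answer: VGGGT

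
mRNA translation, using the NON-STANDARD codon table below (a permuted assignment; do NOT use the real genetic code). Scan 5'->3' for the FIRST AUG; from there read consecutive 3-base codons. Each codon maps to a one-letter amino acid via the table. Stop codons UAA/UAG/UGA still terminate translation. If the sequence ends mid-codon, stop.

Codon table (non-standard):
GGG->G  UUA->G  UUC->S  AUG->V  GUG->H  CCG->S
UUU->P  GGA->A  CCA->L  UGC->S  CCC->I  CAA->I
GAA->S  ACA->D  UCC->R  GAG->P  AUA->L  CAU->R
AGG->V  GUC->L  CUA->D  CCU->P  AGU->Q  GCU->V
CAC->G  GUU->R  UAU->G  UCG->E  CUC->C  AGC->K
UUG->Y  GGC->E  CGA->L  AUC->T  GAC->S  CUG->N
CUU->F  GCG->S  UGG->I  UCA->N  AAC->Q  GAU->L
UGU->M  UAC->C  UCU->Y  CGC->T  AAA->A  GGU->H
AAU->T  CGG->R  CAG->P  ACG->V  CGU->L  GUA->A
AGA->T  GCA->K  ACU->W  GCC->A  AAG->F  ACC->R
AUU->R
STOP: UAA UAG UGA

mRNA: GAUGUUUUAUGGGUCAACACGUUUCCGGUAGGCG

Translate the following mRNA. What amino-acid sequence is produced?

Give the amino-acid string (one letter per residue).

start AUG at pos 1
pos 1: AUG -> V; peptide=V
pos 4: UUU -> P; peptide=VP
pos 7: UAU -> G; peptide=VPG
pos 10: GGG -> G; peptide=VPGG
pos 13: UCA -> N; peptide=VPGGN
pos 16: ACA -> D; peptide=VPGGND
pos 19: CGU -> L; peptide=VPGGNDL
pos 22: UUC -> S; peptide=VPGGNDLS
pos 25: CGG -> R; peptide=VPGGNDLSR
pos 28: UAG -> STOP

Answer: VPGGNDLSR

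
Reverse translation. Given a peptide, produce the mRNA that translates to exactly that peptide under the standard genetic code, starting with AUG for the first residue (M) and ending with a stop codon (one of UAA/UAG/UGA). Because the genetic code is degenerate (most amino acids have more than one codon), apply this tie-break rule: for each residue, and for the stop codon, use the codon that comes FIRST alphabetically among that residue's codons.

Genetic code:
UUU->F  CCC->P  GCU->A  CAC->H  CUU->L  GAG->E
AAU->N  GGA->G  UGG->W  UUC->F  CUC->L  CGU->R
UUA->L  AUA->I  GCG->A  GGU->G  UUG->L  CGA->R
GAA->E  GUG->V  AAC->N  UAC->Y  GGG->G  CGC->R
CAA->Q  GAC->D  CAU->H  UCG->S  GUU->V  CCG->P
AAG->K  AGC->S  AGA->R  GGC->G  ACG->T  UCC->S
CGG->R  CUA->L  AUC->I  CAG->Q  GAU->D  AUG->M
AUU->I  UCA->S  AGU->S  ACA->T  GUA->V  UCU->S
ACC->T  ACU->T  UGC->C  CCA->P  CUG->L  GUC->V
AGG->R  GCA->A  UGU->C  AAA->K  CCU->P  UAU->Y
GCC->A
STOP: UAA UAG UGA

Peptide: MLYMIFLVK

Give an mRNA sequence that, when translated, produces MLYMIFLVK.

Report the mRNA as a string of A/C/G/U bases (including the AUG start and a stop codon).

residue 1: M -> AUG (start codon)
residue 2: L codons sorted = CUA,CUC,CUG,CUU,UUA,UUG -> pick first = CUA
residue 3: Y codons sorted = UAC,UAU -> pick first = UAC
residue 4: M -> AUG (only codon)
residue 5: I codons sorted = AUA,AUC,AUU -> pick first = AUA
residue 6: F codons sorted = UUC,UUU -> pick first = UUC
residue 7: L codons sorted = CUA,CUC,CUG,CUU,UUA,UUG -> pick first = CUA
residue 8: V codons sorted = GUA,GUC,GUG,GUU -> pick first = GUA
residue 9: K codons sorted = AAA,AAG -> pick first = AAA
terminator: stop codons sorted = UAA,UAG,UGA -> pick first = UAA

Answer: mRNA: AUGCUAUACAUGAUAUUCCUAGUAAAAUAA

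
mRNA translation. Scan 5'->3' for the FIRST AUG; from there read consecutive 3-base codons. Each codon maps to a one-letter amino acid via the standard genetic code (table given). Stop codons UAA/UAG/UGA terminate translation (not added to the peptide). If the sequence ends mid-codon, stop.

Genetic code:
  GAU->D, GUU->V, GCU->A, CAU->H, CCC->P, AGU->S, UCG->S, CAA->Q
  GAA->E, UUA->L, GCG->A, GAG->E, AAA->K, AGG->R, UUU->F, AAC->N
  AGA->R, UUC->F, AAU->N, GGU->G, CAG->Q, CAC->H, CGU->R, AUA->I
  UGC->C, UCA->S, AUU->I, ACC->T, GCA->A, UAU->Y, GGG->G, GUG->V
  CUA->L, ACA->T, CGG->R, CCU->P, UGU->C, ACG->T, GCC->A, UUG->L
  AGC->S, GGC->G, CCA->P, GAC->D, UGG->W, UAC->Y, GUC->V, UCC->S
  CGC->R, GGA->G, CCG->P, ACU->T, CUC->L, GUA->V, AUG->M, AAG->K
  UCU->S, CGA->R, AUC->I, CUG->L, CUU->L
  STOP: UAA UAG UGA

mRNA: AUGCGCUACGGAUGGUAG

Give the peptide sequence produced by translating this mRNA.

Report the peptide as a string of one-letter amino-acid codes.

Answer: MRYGW

Derivation:
start AUG at pos 0
pos 0: AUG -> M; peptide=M
pos 3: CGC -> R; peptide=MR
pos 6: UAC -> Y; peptide=MRY
pos 9: GGA -> G; peptide=MRYG
pos 12: UGG -> W; peptide=MRYGW
pos 15: UAG -> STOP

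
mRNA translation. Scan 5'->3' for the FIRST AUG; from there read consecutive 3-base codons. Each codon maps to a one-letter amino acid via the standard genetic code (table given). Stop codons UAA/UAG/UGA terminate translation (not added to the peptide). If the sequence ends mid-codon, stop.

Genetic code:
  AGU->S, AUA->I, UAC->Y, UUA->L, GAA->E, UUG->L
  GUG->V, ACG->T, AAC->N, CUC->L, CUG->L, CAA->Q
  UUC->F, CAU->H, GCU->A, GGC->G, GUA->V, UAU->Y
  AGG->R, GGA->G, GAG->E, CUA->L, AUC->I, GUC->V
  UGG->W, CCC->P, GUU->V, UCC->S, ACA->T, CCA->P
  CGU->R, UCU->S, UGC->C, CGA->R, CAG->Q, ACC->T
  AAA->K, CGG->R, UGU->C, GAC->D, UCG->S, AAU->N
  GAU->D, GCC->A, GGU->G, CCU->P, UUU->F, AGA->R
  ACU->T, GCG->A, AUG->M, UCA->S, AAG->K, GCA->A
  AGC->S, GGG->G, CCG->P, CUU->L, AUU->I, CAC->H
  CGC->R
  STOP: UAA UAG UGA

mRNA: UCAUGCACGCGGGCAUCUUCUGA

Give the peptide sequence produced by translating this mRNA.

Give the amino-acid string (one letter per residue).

Answer: MHAGIF

Derivation:
start AUG at pos 2
pos 2: AUG -> M; peptide=M
pos 5: CAC -> H; peptide=MH
pos 8: GCG -> A; peptide=MHA
pos 11: GGC -> G; peptide=MHAG
pos 14: AUC -> I; peptide=MHAGI
pos 17: UUC -> F; peptide=MHAGIF
pos 20: UGA -> STOP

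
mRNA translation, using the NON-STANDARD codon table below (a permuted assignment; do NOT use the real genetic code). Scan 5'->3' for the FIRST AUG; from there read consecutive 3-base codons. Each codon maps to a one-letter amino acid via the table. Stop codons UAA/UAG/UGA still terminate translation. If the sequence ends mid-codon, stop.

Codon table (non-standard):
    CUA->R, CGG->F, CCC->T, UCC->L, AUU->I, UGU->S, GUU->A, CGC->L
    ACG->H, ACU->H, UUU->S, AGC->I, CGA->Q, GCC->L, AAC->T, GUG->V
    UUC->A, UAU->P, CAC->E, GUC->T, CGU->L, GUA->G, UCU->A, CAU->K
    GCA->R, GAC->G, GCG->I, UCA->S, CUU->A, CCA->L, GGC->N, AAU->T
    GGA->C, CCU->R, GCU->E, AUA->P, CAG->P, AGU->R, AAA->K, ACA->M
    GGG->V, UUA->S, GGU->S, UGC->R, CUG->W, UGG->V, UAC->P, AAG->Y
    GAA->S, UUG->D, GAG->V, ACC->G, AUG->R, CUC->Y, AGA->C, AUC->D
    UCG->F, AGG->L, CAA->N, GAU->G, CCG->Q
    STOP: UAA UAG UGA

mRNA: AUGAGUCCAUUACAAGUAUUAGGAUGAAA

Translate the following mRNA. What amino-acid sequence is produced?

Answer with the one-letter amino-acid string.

Answer: RRLSNGSC

Derivation:
start AUG at pos 0
pos 0: AUG -> R; peptide=R
pos 3: AGU -> R; peptide=RR
pos 6: CCA -> L; peptide=RRL
pos 9: UUA -> S; peptide=RRLS
pos 12: CAA -> N; peptide=RRLSN
pos 15: GUA -> G; peptide=RRLSNG
pos 18: UUA -> S; peptide=RRLSNGS
pos 21: GGA -> C; peptide=RRLSNGSC
pos 24: UGA -> STOP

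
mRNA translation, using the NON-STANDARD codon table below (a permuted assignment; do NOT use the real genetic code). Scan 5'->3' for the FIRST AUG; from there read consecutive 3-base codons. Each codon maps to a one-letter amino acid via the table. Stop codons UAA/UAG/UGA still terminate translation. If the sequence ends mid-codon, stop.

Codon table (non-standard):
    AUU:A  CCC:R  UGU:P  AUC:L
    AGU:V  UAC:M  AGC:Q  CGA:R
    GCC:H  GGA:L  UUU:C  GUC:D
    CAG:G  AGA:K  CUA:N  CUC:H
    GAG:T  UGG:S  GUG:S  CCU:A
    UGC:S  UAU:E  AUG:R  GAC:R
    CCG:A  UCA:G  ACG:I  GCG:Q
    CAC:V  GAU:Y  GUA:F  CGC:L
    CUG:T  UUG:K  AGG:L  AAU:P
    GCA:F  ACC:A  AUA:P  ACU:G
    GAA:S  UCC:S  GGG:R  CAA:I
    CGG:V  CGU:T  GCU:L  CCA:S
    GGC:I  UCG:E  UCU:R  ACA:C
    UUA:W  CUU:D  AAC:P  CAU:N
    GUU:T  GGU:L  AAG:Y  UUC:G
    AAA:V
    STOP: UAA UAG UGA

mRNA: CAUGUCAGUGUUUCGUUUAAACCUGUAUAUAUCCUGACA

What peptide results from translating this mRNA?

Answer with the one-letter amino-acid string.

Answer: RGSCTWPTEPS

Derivation:
start AUG at pos 1
pos 1: AUG -> R; peptide=R
pos 4: UCA -> G; peptide=RG
pos 7: GUG -> S; peptide=RGS
pos 10: UUU -> C; peptide=RGSC
pos 13: CGU -> T; peptide=RGSCT
pos 16: UUA -> W; peptide=RGSCTW
pos 19: AAC -> P; peptide=RGSCTWP
pos 22: CUG -> T; peptide=RGSCTWPT
pos 25: UAU -> E; peptide=RGSCTWPTE
pos 28: AUA -> P; peptide=RGSCTWPTEP
pos 31: UCC -> S; peptide=RGSCTWPTEPS
pos 34: UGA -> STOP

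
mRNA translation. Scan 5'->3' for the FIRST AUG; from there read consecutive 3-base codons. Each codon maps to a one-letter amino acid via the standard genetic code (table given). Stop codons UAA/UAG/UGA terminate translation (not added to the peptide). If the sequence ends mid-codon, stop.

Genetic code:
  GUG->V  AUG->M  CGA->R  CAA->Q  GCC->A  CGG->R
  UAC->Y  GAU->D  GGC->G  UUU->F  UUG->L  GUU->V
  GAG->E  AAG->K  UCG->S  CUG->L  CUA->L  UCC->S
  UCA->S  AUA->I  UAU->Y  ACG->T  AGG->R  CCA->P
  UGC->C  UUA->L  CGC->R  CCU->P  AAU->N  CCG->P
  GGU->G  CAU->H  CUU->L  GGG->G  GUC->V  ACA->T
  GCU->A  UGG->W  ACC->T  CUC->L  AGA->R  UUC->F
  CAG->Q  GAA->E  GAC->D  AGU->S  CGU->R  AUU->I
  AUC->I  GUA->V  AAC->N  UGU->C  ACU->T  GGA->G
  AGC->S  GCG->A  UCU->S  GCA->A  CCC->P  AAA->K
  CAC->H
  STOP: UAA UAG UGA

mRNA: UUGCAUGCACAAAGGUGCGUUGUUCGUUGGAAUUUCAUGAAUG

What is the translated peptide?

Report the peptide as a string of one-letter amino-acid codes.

Answer: MHKGALFVGIS

Derivation:
start AUG at pos 4
pos 4: AUG -> M; peptide=M
pos 7: CAC -> H; peptide=MH
pos 10: AAA -> K; peptide=MHK
pos 13: GGU -> G; peptide=MHKG
pos 16: GCG -> A; peptide=MHKGA
pos 19: UUG -> L; peptide=MHKGAL
pos 22: UUC -> F; peptide=MHKGALF
pos 25: GUU -> V; peptide=MHKGALFV
pos 28: GGA -> G; peptide=MHKGALFVG
pos 31: AUU -> I; peptide=MHKGALFVGI
pos 34: UCA -> S; peptide=MHKGALFVGIS
pos 37: UGA -> STOP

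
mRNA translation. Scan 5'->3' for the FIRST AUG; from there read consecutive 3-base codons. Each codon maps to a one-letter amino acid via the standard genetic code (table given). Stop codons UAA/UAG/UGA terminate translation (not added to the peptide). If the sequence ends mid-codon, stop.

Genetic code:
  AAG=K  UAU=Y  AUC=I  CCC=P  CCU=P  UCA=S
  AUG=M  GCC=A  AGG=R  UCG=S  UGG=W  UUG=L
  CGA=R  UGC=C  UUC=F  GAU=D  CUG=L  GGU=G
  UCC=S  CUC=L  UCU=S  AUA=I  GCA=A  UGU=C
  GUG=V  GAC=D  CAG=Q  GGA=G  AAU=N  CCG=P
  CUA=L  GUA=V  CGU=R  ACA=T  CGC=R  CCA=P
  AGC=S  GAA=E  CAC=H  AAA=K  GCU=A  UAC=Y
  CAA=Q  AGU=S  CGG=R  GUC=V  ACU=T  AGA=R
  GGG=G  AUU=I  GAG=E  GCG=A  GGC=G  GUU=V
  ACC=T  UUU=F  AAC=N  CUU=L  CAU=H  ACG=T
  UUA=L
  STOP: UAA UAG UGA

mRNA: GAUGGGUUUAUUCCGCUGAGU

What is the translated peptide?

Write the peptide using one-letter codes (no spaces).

start AUG at pos 1
pos 1: AUG -> M; peptide=M
pos 4: GGU -> G; peptide=MG
pos 7: UUA -> L; peptide=MGL
pos 10: UUC -> F; peptide=MGLF
pos 13: CGC -> R; peptide=MGLFR
pos 16: UGA -> STOP

Answer: MGLFR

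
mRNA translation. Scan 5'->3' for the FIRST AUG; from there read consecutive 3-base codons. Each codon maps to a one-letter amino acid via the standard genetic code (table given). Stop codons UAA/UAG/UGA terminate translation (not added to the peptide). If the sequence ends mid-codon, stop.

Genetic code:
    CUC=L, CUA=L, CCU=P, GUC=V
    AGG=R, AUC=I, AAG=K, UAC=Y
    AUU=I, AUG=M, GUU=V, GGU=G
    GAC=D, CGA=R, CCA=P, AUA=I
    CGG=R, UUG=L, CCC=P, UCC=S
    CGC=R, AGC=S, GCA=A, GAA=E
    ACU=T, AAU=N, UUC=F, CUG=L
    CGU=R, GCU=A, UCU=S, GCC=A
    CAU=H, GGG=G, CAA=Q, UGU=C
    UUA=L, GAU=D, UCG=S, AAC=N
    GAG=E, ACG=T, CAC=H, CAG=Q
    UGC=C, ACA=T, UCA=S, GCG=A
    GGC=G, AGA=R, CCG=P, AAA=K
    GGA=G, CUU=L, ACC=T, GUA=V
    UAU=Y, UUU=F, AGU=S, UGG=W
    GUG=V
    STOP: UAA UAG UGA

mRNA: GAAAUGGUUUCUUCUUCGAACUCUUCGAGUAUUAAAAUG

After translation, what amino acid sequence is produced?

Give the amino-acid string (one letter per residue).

Answer: MVSSSNSSSIKM

Derivation:
start AUG at pos 3
pos 3: AUG -> M; peptide=M
pos 6: GUU -> V; peptide=MV
pos 9: UCU -> S; peptide=MVS
pos 12: UCU -> S; peptide=MVSS
pos 15: UCG -> S; peptide=MVSSS
pos 18: AAC -> N; peptide=MVSSSN
pos 21: UCU -> S; peptide=MVSSSNS
pos 24: UCG -> S; peptide=MVSSSNSS
pos 27: AGU -> S; peptide=MVSSSNSSS
pos 30: AUU -> I; peptide=MVSSSNSSSI
pos 33: AAA -> K; peptide=MVSSSNSSSIK
pos 36: AUG -> M; peptide=MVSSSNSSSIKM
pos 39: only 0 nt remain (<3), stop (end of mRNA)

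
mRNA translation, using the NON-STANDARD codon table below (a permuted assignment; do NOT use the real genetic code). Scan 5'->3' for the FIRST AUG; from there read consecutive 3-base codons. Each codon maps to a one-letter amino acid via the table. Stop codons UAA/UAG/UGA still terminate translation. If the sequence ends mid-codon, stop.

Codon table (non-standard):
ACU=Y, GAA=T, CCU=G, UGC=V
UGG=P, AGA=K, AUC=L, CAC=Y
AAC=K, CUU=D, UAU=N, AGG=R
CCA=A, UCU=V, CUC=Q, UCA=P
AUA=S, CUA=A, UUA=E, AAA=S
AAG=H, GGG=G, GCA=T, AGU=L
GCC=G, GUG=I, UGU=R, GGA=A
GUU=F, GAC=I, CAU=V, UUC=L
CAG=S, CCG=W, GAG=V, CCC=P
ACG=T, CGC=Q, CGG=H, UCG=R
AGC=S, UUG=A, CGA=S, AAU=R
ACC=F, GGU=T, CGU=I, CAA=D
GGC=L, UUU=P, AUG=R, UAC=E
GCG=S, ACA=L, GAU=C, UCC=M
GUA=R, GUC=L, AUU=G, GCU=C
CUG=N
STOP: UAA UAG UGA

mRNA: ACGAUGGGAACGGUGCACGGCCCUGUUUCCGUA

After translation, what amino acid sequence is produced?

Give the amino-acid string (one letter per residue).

Answer: RATIYLGFMR

Derivation:
start AUG at pos 3
pos 3: AUG -> R; peptide=R
pos 6: GGA -> A; peptide=RA
pos 9: ACG -> T; peptide=RAT
pos 12: GUG -> I; peptide=RATI
pos 15: CAC -> Y; peptide=RATIY
pos 18: GGC -> L; peptide=RATIYL
pos 21: CCU -> G; peptide=RATIYLG
pos 24: GUU -> F; peptide=RATIYLGF
pos 27: UCC -> M; peptide=RATIYLGFM
pos 30: GUA -> R; peptide=RATIYLGFMR
pos 33: only 0 nt remain (<3), stop (end of mRNA)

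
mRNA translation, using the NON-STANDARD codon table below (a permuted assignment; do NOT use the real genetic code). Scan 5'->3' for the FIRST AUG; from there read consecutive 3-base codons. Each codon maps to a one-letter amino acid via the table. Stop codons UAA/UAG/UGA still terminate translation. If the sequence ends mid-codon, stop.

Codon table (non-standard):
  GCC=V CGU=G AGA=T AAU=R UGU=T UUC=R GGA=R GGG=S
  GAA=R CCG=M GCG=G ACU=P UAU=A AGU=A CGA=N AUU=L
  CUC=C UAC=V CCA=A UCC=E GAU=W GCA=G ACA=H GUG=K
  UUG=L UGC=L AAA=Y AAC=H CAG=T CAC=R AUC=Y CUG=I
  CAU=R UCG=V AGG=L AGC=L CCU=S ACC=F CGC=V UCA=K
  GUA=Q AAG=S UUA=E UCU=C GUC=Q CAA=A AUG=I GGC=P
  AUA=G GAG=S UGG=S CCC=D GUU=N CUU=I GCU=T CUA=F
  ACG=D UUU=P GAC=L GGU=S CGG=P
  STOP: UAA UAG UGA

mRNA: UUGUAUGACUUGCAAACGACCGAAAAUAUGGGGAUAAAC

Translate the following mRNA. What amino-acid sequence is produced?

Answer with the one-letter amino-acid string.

Answer: IPLYNMYGSR

Derivation:
start AUG at pos 4
pos 4: AUG -> I; peptide=I
pos 7: ACU -> P; peptide=IP
pos 10: UGC -> L; peptide=IPL
pos 13: AAA -> Y; peptide=IPLY
pos 16: CGA -> N; peptide=IPLYN
pos 19: CCG -> M; peptide=IPLYNM
pos 22: AAA -> Y; peptide=IPLYNMY
pos 25: AUA -> G; peptide=IPLYNMYG
pos 28: UGG -> S; peptide=IPLYNMYGS
pos 31: GGA -> R; peptide=IPLYNMYGSR
pos 34: UAA -> STOP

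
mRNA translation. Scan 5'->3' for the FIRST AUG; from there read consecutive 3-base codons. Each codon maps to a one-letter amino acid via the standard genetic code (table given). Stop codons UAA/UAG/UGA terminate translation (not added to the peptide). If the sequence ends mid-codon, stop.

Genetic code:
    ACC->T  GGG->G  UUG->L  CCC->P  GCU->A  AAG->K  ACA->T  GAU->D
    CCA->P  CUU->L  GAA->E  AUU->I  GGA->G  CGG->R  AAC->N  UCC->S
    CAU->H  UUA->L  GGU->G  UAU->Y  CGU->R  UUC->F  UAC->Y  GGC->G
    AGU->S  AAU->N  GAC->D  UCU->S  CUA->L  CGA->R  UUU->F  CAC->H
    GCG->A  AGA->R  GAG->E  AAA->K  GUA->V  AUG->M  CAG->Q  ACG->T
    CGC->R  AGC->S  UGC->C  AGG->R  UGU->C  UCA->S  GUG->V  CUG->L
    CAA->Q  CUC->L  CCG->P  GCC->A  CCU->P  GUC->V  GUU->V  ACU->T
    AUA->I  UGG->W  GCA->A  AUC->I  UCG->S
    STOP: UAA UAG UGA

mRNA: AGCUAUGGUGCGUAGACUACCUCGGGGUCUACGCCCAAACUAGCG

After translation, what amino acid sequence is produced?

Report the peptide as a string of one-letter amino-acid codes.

start AUG at pos 4
pos 4: AUG -> M; peptide=M
pos 7: GUG -> V; peptide=MV
pos 10: CGU -> R; peptide=MVR
pos 13: AGA -> R; peptide=MVRR
pos 16: CUA -> L; peptide=MVRRL
pos 19: CCU -> P; peptide=MVRRLP
pos 22: CGG -> R; peptide=MVRRLPR
pos 25: GGU -> G; peptide=MVRRLPRG
pos 28: CUA -> L; peptide=MVRRLPRGL
pos 31: CGC -> R; peptide=MVRRLPRGLR
pos 34: CCA -> P; peptide=MVRRLPRGLRP
pos 37: AAC -> N; peptide=MVRRLPRGLRPN
pos 40: UAG -> STOP

Answer: MVRRLPRGLRPN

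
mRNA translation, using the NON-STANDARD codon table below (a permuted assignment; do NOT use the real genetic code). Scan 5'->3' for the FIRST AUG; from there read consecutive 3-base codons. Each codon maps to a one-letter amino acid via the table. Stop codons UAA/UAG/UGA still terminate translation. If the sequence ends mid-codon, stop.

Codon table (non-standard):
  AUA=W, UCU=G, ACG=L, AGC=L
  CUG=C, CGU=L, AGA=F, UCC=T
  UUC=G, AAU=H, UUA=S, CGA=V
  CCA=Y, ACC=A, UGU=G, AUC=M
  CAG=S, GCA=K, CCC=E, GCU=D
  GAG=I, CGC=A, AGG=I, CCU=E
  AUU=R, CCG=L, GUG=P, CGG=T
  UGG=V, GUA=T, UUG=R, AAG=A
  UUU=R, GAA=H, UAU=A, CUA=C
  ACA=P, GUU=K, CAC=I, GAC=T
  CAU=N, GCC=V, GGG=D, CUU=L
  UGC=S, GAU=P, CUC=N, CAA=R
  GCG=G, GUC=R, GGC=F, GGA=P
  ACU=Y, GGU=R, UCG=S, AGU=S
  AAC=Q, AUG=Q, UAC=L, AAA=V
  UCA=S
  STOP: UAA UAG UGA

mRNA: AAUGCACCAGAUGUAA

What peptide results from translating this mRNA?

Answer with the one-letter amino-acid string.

Answer: QISQ

Derivation:
start AUG at pos 1
pos 1: AUG -> Q; peptide=Q
pos 4: CAC -> I; peptide=QI
pos 7: CAG -> S; peptide=QIS
pos 10: AUG -> Q; peptide=QISQ
pos 13: UAA -> STOP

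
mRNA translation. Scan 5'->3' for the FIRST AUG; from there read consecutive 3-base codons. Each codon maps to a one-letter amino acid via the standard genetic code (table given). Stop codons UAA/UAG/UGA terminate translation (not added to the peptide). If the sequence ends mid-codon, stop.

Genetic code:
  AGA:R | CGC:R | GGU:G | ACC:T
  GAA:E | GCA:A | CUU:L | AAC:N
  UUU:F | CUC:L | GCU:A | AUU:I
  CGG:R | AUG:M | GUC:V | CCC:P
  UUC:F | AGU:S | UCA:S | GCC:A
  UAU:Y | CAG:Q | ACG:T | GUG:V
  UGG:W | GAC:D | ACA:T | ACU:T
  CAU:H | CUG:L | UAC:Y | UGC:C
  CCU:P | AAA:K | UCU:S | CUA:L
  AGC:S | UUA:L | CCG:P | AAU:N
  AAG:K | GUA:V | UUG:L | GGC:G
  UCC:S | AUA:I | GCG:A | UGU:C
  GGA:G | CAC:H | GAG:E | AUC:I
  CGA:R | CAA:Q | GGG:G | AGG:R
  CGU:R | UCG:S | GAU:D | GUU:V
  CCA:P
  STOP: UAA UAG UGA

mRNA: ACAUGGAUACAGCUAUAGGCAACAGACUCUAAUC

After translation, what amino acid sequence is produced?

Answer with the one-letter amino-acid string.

start AUG at pos 2
pos 2: AUG -> M; peptide=M
pos 5: GAU -> D; peptide=MD
pos 8: ACA -> T; peptide=MDT
pos 11: GCU -> A; peptide=MDTA
pos 14: AUA -> I; peptide=MDTAI
pos 17: GGC -> G; peptide=MDTAIG
pos 20: AAC -> N; peptide=MDTAIGN
pos 23: AGA -> R; peptide=MDTAIGNR
pos 26: CUC -> L; peptide=MDTAIGNRL
pos 29: UAA -> STOP

Answer: MDTAIGNRL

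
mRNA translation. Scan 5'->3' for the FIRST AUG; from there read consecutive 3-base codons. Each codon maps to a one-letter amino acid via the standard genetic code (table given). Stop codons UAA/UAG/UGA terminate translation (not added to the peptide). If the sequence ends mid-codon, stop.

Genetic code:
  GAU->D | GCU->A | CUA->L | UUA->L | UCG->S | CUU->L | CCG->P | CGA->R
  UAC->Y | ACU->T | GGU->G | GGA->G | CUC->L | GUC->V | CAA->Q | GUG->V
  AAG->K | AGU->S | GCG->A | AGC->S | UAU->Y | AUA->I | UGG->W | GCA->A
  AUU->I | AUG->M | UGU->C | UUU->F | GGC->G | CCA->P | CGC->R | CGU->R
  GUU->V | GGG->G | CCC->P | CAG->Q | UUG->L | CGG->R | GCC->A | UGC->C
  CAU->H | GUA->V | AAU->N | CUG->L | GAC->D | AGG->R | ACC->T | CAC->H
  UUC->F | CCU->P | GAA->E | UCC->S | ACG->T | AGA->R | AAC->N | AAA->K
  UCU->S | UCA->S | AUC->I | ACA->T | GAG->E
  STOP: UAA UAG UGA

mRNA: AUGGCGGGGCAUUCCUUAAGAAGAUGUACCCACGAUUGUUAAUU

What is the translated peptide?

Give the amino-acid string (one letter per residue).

start AUG at pos 0
pos 0: AUG -> M; peptide=M
pos 3: GCG -> A; peptide=MA
pos 6: GGG -> G; peptide=MAG
pos 9: CAU -> H; peptide=MAGH
pos 12: UCC -> S; peptide=MAGHS
pos 15: UUA -> L; peptide=MAGHSL
pos 18: AGA -> R; peptide=MAGHSLR
pos 21: AGA -> R; peptide=MAGHSLRR
pos 24: UGU -> C; peptide=MAGHSLRRC
pos 27: ACC -> T; peptide=MAGHSLRRCT
pos 30: CAC -> H; peptide=MAGHSLRRCTH
pos 33: GAU -> D; peptide=MAGHSLRRCTHD
pos 36: UGU -> C; peptide=MAGHSLRRCTHDC
pos 39: UAA -> STOP

Answer: MAGHSLRRCTHDC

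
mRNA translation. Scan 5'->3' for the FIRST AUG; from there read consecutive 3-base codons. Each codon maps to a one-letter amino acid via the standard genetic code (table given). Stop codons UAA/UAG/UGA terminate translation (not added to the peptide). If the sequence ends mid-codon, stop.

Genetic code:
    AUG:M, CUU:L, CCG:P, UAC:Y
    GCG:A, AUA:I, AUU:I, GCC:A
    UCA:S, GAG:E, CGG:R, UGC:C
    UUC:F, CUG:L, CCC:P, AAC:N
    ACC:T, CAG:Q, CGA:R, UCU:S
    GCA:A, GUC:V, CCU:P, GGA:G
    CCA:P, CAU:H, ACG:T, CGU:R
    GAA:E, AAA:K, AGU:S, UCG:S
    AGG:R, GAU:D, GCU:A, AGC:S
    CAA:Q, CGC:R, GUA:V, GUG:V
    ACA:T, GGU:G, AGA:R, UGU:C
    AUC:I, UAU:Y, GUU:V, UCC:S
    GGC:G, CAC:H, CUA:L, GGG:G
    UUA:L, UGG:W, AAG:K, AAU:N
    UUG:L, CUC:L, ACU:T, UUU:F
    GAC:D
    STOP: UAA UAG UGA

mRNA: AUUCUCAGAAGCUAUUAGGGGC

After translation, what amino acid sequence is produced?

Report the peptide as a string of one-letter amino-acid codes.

Answer: (empty: no AUG start codon)

Derivation:
no AUG start codon found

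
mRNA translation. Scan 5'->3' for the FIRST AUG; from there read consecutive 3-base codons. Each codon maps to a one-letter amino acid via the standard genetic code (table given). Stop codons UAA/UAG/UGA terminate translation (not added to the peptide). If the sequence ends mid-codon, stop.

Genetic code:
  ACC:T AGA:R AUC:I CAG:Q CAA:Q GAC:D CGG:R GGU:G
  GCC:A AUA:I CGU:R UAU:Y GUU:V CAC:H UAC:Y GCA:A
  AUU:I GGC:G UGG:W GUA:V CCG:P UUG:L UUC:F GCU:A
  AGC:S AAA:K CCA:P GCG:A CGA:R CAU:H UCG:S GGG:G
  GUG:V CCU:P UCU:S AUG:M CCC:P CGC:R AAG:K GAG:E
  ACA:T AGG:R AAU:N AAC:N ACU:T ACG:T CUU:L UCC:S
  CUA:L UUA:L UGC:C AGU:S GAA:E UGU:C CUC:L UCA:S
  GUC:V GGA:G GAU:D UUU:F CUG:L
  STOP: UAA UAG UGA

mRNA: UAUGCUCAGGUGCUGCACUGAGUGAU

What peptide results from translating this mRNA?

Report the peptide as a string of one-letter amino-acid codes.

start AUG at pos 1
pos 1: AUG -> M; peptide=M
pos 4: CUC -> L; peptide=ML
pos 7: AGG -> R; peptide=MLR
pos 10: UGC -> C; peptide=MLRC
pos 13: UGC -> C; peptide=MLRCC
pos 16: ACU -> T; peptide=MLRCCT
pos 19: GAG -> E; peptide=MLRCCTE
pos 22: UGA -> STOP

Answer: MLRCCTE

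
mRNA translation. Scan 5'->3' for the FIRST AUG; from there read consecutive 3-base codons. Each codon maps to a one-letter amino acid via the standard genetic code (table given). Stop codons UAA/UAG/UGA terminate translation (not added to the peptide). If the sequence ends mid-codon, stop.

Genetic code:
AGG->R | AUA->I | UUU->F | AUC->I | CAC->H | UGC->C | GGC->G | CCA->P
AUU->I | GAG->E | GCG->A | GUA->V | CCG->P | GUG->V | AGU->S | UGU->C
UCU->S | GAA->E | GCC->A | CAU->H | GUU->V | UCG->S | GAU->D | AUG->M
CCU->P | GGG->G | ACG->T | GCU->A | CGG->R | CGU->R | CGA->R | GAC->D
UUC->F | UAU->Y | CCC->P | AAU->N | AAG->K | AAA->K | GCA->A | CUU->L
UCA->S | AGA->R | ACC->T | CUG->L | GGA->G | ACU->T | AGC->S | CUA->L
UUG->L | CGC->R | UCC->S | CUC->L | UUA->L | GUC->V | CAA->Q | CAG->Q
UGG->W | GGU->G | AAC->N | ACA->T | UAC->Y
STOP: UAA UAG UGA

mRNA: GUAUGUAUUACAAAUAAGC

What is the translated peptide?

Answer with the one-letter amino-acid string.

Answer: MYYK

Derivation:
start AUG at pos 2
pos 2: AUG -> M; peptide=M
pos 5: UAU -> Y; peptide=MY
pos 8: UAC -> Y; peptide=MYY
pos 11: AAA -> K; peptide=MYYK
pos 14: UAA -> STOP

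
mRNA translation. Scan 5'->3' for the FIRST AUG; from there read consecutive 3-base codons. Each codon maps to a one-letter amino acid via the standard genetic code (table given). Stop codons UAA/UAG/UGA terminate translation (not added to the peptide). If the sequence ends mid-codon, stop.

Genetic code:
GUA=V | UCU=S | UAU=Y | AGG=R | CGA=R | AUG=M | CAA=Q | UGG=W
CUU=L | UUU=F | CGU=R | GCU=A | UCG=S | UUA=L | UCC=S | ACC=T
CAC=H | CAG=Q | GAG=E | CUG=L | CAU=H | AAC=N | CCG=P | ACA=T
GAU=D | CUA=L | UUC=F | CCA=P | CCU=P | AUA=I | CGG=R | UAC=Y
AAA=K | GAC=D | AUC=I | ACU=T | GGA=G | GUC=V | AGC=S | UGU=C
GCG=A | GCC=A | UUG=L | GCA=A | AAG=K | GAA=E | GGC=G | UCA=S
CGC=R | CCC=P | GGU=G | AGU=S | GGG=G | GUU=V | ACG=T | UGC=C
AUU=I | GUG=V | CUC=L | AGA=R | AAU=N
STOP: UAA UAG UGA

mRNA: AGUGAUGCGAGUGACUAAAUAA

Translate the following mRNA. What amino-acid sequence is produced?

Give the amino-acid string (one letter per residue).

Answer: MRVTK

Derivation:
start AUG at pos 4
pos 4: AUG -> M; peptide=M
pos 7: CGA -> R; peptide=MR
pos 10: GUG -> V; peptide=MRV
pos 13: ACU -> T; peptide=MRVT
pos 16: AAA -> K; peptide=MRVTK
pos 19: UAA -> STOP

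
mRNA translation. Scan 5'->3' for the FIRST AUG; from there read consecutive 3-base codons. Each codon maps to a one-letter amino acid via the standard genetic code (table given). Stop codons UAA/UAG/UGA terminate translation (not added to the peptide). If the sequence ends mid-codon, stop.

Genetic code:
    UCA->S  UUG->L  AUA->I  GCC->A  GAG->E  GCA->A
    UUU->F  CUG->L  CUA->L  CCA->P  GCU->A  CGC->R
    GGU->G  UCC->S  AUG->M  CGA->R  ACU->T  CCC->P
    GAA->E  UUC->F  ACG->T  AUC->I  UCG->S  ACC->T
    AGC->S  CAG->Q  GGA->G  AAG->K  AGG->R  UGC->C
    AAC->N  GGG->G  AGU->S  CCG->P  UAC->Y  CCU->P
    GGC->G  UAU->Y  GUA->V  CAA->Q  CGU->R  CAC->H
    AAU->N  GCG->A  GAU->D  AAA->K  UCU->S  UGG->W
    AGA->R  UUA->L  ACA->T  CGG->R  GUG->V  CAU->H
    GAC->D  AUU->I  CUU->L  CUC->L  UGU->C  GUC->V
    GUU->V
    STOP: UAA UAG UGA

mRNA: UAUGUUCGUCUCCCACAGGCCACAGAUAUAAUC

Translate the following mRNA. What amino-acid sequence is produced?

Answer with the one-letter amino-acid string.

start AUG at pos 1
pos 1: AUG -> M; peptide=M
pos 4: UUC -> F; peptide=MF
pos 7: GUC -> V; peptide=MFV
pos 10: UCC -> S; peptide=MFVS
pos 13: CAC -> H; peptide=MFVSH
pos 16: AGG -> R; peptide=MFVSHR
pos 19: CCA -> P; peptide=MFVSHRP
pos 22: CAG -> Q; peptide=MFVSHRPQ
pos 25: AUA -> I; peptide=MFVSHRPQI
pos 28: UAA -> STOP

Answer: MFVSHRPQI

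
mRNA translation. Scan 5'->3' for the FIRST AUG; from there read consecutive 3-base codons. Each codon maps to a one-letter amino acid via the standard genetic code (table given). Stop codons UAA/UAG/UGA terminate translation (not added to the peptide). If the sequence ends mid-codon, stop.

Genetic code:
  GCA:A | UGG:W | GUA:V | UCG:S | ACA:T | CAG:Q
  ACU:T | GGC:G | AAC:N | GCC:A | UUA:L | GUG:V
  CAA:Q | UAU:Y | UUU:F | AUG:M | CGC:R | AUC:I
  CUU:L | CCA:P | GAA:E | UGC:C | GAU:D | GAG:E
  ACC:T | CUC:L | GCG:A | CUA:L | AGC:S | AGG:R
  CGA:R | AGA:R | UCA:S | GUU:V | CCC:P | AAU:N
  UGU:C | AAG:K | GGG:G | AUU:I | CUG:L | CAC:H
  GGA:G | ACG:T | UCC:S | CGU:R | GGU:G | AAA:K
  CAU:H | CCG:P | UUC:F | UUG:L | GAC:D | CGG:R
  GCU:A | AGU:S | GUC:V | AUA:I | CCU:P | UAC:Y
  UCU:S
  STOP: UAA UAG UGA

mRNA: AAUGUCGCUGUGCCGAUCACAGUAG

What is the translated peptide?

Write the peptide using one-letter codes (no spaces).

Answer: MSLCRSQ

Derivation:
start AUG at pos 1
pos 1: AUG -> M; peptide=M
pos 4: UCG -> S; peptide=MS
pos 7: CUG -> L; peptide=MSL
pos 10: UGC -> C; peptide=MSLC
pos 13: CGA -> R; peptide=MSLCR
pos 16: UCA -> S; peptide=MSLCRS
pos 19: CAG -> Q; peptide=MSLCRSQ
pos 22: UAG -> STOP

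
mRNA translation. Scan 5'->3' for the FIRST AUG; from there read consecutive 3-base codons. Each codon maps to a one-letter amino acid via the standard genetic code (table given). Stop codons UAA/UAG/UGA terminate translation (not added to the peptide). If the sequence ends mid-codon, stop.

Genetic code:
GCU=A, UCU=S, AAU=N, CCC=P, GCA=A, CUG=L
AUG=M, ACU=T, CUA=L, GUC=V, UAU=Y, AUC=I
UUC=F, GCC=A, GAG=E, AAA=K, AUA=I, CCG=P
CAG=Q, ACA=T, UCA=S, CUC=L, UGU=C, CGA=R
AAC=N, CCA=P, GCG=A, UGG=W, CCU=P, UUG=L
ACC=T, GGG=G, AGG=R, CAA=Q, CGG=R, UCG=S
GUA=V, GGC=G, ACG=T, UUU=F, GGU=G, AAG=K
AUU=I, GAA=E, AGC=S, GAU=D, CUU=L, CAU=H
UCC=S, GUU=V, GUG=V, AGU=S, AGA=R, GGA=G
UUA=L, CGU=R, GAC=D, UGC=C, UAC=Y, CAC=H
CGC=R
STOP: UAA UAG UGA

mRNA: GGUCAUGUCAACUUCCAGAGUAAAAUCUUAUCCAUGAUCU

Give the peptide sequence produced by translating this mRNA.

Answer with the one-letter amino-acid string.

Answer: MSTSRVKSYP

Derivation:
start AUG at pos 4
pos 4: AUG -> M; peptide=M
pos 7: UCA -> S; peptide=MS
pos 10: ACU -> T; peptide=MST
pos 13: UCC -> S; peptide=MSTS
pos 16: AGA -> R; peptide=MSTSR
pos 19: GUA -> V; peptide=MSTSRV
pos 22: AAA -> K; peptide=MSTSRVK
pos 25: UCU -> S; peptide=MSTSRVKS
pos 28: UAU -> Y; peptide=MSTSRVKSY
pos 31: CCA -> P; peptide=MSTSRVKSYP
pos 34: UGA -> STOP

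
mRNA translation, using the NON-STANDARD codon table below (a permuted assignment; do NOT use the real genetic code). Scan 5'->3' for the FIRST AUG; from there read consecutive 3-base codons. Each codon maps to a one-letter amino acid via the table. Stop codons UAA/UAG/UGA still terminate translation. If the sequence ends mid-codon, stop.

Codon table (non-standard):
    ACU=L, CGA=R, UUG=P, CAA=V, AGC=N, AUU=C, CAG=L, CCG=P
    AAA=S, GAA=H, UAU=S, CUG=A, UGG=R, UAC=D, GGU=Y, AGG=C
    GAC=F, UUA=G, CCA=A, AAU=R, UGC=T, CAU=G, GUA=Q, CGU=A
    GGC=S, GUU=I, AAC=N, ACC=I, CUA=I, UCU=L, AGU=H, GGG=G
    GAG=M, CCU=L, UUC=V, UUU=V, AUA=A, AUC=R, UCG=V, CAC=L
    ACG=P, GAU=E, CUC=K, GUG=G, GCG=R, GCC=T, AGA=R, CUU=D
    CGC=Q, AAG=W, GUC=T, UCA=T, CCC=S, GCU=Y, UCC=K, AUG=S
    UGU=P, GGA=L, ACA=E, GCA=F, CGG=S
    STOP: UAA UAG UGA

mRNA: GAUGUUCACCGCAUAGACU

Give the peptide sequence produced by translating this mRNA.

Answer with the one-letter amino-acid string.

start AUG at pos 1
pos 1: AUG -> S; peptide=S
pos 4: UUC -> V; peptide=SV
pos 7: ACC -> I; peptide=SVI
pos 10: GCA -> F; peptide=SVIF
pos 13: UAG -> STOP

Answer: SVIF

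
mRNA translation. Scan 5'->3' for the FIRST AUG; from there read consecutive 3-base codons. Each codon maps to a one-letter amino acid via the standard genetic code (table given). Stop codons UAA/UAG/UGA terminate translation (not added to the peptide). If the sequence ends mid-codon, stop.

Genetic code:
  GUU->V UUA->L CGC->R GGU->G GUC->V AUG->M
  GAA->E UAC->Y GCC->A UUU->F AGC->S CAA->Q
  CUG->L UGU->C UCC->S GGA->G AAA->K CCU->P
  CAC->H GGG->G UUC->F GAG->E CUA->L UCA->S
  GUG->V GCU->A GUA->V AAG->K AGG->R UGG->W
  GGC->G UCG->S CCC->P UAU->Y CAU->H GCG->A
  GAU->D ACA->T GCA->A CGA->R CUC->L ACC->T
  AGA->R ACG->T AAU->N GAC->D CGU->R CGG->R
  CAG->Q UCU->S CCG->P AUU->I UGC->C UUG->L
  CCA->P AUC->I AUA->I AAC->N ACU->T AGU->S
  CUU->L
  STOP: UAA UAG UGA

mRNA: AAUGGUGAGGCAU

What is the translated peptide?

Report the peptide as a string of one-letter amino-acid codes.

Answer: MVRH

Derivation:
start AUG at pos 1
pos 1: AUG -> M; peptide=M
pos 4: GUG -> V; peptide=MV
pos 7: AGG -> R; peptide=MVR
pos 10: CAU -> H; peptide=MVRH
pos 13: only 0 nt remain (<3), stop (end of mRNA)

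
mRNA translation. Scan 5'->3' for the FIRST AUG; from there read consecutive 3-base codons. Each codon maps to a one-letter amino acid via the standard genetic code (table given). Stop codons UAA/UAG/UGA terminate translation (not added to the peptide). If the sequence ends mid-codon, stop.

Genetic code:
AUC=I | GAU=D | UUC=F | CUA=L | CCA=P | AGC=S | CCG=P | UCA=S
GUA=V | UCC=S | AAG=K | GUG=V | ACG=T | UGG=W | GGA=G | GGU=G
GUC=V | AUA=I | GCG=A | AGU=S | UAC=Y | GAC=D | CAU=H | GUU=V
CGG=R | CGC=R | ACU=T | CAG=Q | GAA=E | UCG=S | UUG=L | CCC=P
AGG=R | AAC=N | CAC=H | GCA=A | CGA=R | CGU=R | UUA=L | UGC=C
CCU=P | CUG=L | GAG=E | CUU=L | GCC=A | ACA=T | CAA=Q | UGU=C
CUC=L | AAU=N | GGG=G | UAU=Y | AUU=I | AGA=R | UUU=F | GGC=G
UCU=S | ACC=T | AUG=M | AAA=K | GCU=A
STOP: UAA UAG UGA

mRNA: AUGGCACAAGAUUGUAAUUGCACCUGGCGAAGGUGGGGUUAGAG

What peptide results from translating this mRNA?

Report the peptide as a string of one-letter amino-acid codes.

Answer: MAQDCNCTWRRWG

Derivation:
start AUG at pos 0
pos 0: AUG -> M; peptide=M
pos 3: GCA -> A; peptide=MA
pos 6: CAA -> Q; peptide=MAQ
pos 9: GAU -> D; peptide=MAQD
pos 12: UGU -> C; peptide=MAQDC
pos 15: AAU -> N; peptide=MAQDCN
pos 18: UGC -> C; peptide=MAQDCNC
pos 21: ACC -> T; peptide=MAQDCNCT
pos 24: UGG -> W; peptide=MAQDCNCTW
pos 27: CGA -> R; peptide=MAQDCNCTWR
pos 30: AGG -> R; peptide=MAQDCNCTWRR
pos 33: UGG -> W; peptide=MAQDCNCTWRRW
pos 36: GGU -> G; peptide=MAQDCNCTWRRWG
pos 39: UAG -> STOP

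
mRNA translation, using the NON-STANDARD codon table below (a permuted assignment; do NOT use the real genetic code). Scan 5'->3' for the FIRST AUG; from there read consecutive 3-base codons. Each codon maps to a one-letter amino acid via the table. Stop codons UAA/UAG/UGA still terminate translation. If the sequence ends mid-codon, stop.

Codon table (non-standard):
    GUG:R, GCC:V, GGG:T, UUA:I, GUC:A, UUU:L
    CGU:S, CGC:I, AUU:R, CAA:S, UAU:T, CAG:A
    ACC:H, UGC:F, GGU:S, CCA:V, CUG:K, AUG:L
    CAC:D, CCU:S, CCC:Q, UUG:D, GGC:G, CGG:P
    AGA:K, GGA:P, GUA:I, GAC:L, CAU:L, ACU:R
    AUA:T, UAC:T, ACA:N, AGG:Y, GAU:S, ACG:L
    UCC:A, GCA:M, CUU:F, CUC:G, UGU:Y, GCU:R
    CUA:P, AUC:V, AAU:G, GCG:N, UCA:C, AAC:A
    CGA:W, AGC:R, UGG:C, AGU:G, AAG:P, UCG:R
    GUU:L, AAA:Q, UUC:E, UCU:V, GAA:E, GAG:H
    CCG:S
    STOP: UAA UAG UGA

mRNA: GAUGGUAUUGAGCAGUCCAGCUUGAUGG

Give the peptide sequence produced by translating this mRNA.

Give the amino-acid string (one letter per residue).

Answer: LIDRGVR

Derivation:
start AUG at pos 1
pos 1: AUG -> L; peptide=L
pos 4: GUA -> I; peptide=LI
pos 7: UUG -> D; peptide=LID
pos 10: AGC -> R; peptide=LIDR
pos 13: AGU -> G; peptide=LIDRG
pos 16: CCA -> V; peptide=LIDRGV
pos 19: GCU -> R; peptide=LIDRGVR
pos 22: UGA -> STOP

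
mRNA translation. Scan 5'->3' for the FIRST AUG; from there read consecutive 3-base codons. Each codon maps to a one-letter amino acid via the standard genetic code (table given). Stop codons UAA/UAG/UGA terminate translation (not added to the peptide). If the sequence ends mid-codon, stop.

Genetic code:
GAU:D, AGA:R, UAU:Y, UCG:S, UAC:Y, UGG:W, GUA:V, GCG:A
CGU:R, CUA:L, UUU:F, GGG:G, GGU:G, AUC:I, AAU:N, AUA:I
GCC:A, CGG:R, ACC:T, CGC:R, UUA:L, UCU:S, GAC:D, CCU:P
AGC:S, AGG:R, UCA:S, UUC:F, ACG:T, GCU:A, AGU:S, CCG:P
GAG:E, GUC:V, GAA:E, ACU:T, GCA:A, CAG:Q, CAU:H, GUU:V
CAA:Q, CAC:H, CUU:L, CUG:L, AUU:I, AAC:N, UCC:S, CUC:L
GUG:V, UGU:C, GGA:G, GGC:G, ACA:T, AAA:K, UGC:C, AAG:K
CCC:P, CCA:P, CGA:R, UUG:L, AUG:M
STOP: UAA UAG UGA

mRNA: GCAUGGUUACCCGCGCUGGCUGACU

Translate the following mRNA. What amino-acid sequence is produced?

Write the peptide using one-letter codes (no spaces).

Answer: MVTRAG

Derivation:
start AUG at pos 2
pos 2: AUG -> M; peptide=M
pos 5: GUU -> V; peptide=MV
pos 8: ACC -> T; peptide=MVT
pos 11: CGC -> R; peptide=MVTR
pos 14: GCU -> A; peptide=MVTRA
pos 17: GGC -> G; peptide=MVTRAG
pos 20: UGA -> STOP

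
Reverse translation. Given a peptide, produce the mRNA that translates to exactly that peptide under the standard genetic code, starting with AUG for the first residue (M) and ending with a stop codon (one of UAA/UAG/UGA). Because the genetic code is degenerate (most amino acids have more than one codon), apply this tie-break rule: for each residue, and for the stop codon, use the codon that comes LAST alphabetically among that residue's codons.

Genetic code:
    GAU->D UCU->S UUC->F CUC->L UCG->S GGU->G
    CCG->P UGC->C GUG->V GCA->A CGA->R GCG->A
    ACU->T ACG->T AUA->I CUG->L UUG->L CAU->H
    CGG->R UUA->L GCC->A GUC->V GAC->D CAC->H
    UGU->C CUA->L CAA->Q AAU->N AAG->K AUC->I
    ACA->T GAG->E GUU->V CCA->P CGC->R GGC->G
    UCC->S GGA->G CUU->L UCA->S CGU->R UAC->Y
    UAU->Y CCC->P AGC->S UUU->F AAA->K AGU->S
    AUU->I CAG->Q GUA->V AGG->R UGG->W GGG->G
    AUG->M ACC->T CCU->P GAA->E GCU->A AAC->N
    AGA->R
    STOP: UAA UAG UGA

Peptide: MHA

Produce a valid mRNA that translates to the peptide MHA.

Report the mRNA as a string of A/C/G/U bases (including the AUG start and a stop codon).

residue 1: M -> AUG (start codon)
residue 2: H codons sorted = CAC,CAU -> pick last = CAU
residue 3: A codons sorted = GCA,GCC,GCG,GCU -> pick last = GCU
terminator: stop codons sorted = UAA,UAG,UGA -> pick last = UGA

Answer: mRNA: AUGCAUGCUUGA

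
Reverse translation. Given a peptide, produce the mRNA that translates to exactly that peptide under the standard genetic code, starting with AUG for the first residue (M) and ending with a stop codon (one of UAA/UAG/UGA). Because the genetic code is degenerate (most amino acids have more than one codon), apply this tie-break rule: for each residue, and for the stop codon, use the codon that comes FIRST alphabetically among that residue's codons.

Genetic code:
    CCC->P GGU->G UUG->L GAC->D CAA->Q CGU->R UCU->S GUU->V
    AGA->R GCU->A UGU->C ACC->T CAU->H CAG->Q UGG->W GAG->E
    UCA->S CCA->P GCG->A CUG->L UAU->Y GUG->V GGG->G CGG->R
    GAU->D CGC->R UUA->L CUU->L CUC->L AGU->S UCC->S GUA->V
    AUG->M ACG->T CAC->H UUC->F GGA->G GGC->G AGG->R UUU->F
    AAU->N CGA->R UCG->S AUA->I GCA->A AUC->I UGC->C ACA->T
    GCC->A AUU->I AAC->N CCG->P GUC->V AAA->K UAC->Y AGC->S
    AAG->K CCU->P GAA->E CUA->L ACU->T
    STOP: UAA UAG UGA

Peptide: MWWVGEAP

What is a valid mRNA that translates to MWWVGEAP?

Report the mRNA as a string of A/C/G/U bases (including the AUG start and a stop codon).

Answer: mRNA: AUGUGGUGGGUAGGAGAAGCACCAUAA

Derivation:
residue 1: M -> AUG (start codon)
residue 2: W -> UGG (only codon)
residue 3: W -> UGG (only codon)
residue 4: V codons sorted = GUA,GUC,GUG,GUU -> pick first = GUA
residue 5: G codons sorted = GGA,GGC,GGG,GGU -> pick first = GGA
residue 6: E codons sorted = GAA,GAG -> pick first = GAA
residue 7: A codons sorted = GCA,GCC,GCG,GCU -> pick first = GCA
residue 8: P codons sorted = CCA,CCC,CCG,CCU -> pick first = CCA
terminator: stop codons sorted = UAA,UAG,UGA -> pick first = UAA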